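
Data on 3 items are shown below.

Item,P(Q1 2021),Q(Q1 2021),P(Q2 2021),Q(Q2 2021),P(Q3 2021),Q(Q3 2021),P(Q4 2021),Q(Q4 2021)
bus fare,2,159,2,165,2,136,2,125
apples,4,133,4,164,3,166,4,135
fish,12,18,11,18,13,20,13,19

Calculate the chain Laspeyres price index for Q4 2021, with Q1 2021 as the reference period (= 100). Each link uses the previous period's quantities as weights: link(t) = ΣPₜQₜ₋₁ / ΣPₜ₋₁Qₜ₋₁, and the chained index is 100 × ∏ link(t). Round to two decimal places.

101.81

Link Q1 2021→Q2 2021:
ΣP(Q2 2021)Q(Q1 2021) = 2×159 + 4×133 + 11×18 = 318 + 532 + 198 = 1048
ΣP(Q1 2021)Q(Q1 2021) = 2×159 + 4×133 + 12×18 = 318 + 532 + 216 = 1066
link = 1048/1066 = 0.983114
Link Q2 2021→Q3 2021:
ΣP(Q3 2021)Q(Q2 2021) = 2×165 + 3×164 + 13×18 = 330 + 492 + 234 = 1056
ΣP(Q2 2021)Q(Q2 2021) = 2×165 + 4×164 + 11×18 = 330 + 656 + 198 = 1184
link = 1056/1184 = 0.891892
Link Q3 2021→Q4 2021:
ΣP(Q4 2021)Q(Q3 2021) = 2×136 + 4×166 + 13×20 = 272 + 664 + 260 = 1196
ΣP(Q3 2021)Q(Q3 2021) = 2×136 + 3×166 + 13×20 = 272 + 498 + 260 = 1030
link = 1196/1030 = 1.161165
Chained index = 100 × 0.983114 × 0.891892 × 1.161165 = 101.8146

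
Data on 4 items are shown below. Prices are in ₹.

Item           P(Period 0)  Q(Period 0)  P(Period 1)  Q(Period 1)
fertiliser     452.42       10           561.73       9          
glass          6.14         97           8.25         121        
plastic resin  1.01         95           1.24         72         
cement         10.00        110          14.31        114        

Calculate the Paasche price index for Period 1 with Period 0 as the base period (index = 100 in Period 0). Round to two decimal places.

Paasche price index uses current-period quantities as weights.
ΣP(Period 1)·Q(Period 1) = 561.73×9 + 8.25×121 + 1.24×72 + 14.31×114 = 5055.57 + 998.25 + 89.28 + 1631.34 = 7774.44
ΣP(Period 0)·Q(Period 1) = 452.42×9 + 6.14×121 + 1.01×72 + 10.00×114 = 4071.78 + 742.94 + 72.72 + 1140 = 6027.44
Index = 7774.44 / 6027.44 × 100 = 128.9841

128.98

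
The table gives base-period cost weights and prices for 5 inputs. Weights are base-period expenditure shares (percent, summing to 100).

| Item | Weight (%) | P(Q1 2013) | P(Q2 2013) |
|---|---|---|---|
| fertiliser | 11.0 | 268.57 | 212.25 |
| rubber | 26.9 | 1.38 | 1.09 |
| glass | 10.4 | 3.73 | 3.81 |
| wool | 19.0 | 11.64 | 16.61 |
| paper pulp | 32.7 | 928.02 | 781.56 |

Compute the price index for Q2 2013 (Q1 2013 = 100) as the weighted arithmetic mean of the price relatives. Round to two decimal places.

fertiliser: 11.0 × (212.25/268.57) = 11.0 × 0.790297 = 8.6933
rubber: 26.9 × (1.09/1.38) = 26.9 × 0.789855 = 21.2471
glass: 10.4 × (3.81/3.73) = 10.4 × 1.021448 = 10.6231
wool: 19.0 × (16.61/11.64) = 19.0 × 1.426976 = 27.1125
paper pulp: 32.7 × (781.56/928.02) = 32.7 × 0.842180 = 27.5393
Index = Σ wᵢ·(p₁ᵢ/p₀ᵢ) = 8.6933 + 21.2471 + 10.6231 + 27.1125 + 27.5393 = 95.2153

95.22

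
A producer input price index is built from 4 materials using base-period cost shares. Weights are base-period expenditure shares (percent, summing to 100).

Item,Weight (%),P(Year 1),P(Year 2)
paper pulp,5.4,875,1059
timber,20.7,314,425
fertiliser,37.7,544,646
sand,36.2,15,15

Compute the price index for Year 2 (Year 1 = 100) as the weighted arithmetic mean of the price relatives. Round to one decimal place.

115.5

paper pulp: 5.4 × (1059/875) = 5.4 × 1.210286 = 6.5355
timber: 20.7 × (425/314) = 20.7 × 1.353503 = 28.0175
fertiliser: 37.7 × (646/544) = 37.7 × 1.187500 = 44.7688
sand: 36.2 × (15/15) = 36.2 × 1.000000 = 36.2000
Index = Σ wᵢ·(p₁ᵢ/p₀ᵢ) = 6.5355 + 28.0175 + 44.7688 + 36.2000 = 115.5218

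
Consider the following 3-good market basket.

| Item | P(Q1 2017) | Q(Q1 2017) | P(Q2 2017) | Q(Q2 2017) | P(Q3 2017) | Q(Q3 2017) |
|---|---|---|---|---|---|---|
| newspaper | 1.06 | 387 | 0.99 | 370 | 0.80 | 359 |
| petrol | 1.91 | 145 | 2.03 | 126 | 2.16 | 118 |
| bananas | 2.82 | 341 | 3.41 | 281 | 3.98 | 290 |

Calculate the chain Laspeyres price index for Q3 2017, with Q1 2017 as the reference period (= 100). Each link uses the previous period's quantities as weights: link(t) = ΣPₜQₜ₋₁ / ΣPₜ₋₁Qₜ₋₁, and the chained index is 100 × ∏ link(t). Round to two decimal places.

Link Q1 2017→Q2 2017:
ΣP(Q2 2017)Q(Q1 2017) = 0.99×387 + 2.03×145 + 3.41×341 = 383.13 + 294.35 + 1162.81 = 1840.29
ΣP(Q1 2017)Q(Q1 2017) = 1.06×387 + 1.91×145 + 2.82×341 = 410.22 + 276.95 + 961.62 = 1648.79
link = 1840.29/1648.79 = 1.116146
Link Q2 2017→Q3 2017:
ΣP(Q3 2017)Q(Q2 2017) = 0.80×370 + 2.16×126 + 3.98×281 = 296 + 272.16 + 1118.38 = 1686.54
ΣP(Q2 2017)Q(Q2 2017) = 0.99×370 + 2.03×126 + 3.41×281 = 366.3 + 255.78 + 958.21 = 1580.29
link = 1686.54/1580.29 = 1.067234
Chained index = 100 × 1.116146 × 1.067234 = 119.1189

119.12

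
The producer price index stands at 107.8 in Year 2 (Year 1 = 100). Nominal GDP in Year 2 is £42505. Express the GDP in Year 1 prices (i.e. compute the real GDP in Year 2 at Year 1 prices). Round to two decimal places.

Real = Nominal ÷ (Index/100) = 42505 ÷ (107.8/100)
     = 42505 ÷ 1.078 = 39429.4991

39429.50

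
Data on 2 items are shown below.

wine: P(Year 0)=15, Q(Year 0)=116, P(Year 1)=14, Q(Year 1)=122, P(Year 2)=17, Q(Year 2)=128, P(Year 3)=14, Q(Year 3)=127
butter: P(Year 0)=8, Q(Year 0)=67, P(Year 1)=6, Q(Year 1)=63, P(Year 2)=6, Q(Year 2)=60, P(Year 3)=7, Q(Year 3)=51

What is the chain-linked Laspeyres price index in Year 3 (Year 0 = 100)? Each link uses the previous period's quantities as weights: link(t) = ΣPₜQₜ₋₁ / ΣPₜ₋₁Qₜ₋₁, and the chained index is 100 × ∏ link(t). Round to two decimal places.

Link Year 0→Year 1:
ΣP(Year 1)Q(Year 0) = 14×116 + 6×67 = 1624 + 402 = 2026
ΣP(Year 0)Q(Year 0) = 15×116 + 8×67 = 1740 + 536 = 2276
link = 2026/2276 = 0.890158
Link Year 1→Year 2:
ΣP(Year 2)Q(Year 1) = 17×122 + 6×63 = 2074 + 378 = 2452
ΣP(Year 1)Q(Year 1) = 14×122 + 6×63 = 1708 + 378 = 2086
link = 2452/2086 = 1.175455
Link Year 2→Year 3:
ΣP(Year 3)Q(Year 2) = 14×128 + 7×60 = 1792 + 420 = 2212
ΣP(Year 2)Q(Year 2) = 17×128 + 6×60 = 2176 + 360 = 2536
link = 2212/2536 = 0.872240
Chained index = 100 × 0.890158 × 1.175455 × 0.872240 = 91.2660

91.27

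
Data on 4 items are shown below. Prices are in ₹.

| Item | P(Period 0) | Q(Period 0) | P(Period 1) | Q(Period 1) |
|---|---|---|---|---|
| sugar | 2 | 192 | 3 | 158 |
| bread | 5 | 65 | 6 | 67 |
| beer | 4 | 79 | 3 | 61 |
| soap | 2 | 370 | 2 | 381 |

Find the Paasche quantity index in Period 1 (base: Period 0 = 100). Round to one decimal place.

93.7

Paasche quantity index uses current-period prices as weights.
ΣP(Period 1)·Q(Period 1) = 3×158 + 6×67 + 3×61 + 2×381 = 474 + 402 + 183 + 762 = 1821
ΣP(Period 1)·Q(Period 0) = 3×192 + 6×65 + 3×79 + 2×370 = 576 + 390 + 237 + 740 = 1943
Index = 1821 / 1943 × 100 = 93.7210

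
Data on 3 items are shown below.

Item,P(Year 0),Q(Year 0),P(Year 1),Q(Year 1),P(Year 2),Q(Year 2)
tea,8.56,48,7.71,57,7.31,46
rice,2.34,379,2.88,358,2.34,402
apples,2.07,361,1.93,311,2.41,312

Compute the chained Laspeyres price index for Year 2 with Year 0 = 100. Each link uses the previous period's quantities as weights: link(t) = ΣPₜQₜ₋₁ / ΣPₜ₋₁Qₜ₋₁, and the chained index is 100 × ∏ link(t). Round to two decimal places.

Link Year 0→Year 1:
ΣP(Year 1)Q(Year 0) = 7.71×48 + 2.88×379 + 1.93×361 = 370.08 + 1091.52 + 696.73 = 2158.33
ΣP(Year 0)Q(Year 0) = 8.56×48 + 2.34×379 + 2.07×361 = 410.88 + 886.86 + 747.27 = 2045.01
link = 2158.33/2045.01 = 1.055413
Link Year 1→Year 2:
ΣP(Year 2)Q(Year 1) = 7.31×57 + 2.34×358 + 2.41×311 = 416.67 + 837.72 + 749.51 = 2003.9
ΣP(Year 1)Q(Year 1) = 7.71×57 + 2.88×358 + 1.93×311 = 439.47 + 1031.04 + 600.23 = 2070.74
link = 2003.9/2070.74 = 0.967722
Chained index = 100 × 1.055413 × 0.967722 = 102.1346

102.13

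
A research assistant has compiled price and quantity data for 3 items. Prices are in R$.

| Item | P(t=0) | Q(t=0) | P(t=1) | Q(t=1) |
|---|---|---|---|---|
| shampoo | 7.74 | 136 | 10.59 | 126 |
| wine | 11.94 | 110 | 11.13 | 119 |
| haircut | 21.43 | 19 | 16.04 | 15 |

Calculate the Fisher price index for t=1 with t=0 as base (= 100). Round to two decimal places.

Laspeyres component (base-period weights):
ΣP(t=1)Q(t=0) = 10.59×136 + 11.13×110 + 16.04×19 = 1440.24 + 1224.3 + 304.76 = 2969.3
ΣP(t=0)Q(t=0) = 7.74×136 + 11.94×110 + 21.43×19 = 1052.64 + 1313.4 + 407.17 = 2773.21
L = 2969.3 / 2773.21 × 100 = 107.0709
Paasche component (current-period weights):
ΣP(t=1)Q(t=1) = 10.59×126 + 11.13×119 + 16.04×15 = 1334.34 + 1324.47 + 240.6 = 2899.41
ΣP(t=0)Q(t=1) = 7.74×126 + 11.94×119 + 21.43×15 = 975.24 + 1420.86 + 321.45 = 2717.55
P = 2899.41 / 2717.55 × 100 = 106.6921
Fisher = √(L × P) = √(107.0709 × 106.6921) = 106.8813

106.88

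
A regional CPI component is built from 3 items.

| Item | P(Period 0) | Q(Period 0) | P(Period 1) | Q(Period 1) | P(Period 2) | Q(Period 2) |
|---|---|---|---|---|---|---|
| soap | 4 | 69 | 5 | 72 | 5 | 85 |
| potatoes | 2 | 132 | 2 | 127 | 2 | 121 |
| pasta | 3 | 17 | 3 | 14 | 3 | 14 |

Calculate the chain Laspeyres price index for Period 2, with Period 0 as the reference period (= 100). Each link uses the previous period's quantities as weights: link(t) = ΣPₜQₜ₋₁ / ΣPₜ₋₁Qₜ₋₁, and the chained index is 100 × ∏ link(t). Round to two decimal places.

111.68

Link Period 0→Period 1:
ΣP(Period 1)Q(Period 0) = 5×69 + 2×132 + 3×17 = 345 + 264 + 51 = 660
ΣP(Period 0)Q(Period 0) = 4×69 + 2×132 + 3×17 = 276 + 264 + 51 = 591
link = 660/591 = 1.116751
Link Period 1→Period 2:
ΣP(Period 2)Q(Period 1) = 5×72 + 2×127 + 3×14 = 360 + 254 + 42 = 656
ΣP(Period 1)Q(Period 1) = 5×72 + 2×127 + 3×14 = 360 + 254 + 42 = 656
link = 656/656 = 1.000000
Chained index = 100 × 1.116751 × 1.000000 = 111.6751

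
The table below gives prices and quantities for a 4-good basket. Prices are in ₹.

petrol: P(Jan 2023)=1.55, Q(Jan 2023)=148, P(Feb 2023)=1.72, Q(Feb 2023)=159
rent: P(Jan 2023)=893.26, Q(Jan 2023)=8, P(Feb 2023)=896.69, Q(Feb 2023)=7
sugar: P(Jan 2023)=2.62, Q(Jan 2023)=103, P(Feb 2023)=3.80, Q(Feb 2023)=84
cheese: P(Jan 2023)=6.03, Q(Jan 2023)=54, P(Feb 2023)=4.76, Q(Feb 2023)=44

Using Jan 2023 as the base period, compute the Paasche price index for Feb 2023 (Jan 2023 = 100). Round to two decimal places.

Paasche price index uses current-period quantities as weights.
ΣP(Feb 2023)·Q(Feb 2023) = 1.72×159 + 896.69×7 + 3.80×84 + 4.76×44 = 273.48 + 6276.83 + 319.2 + 209.44 = 7078.95
ΣP(Jan 2023)·Q(Feb 2023) = 1.55×159 + 893.26×7 + 2.62×84 + 6.03×44 = 246.45 + 6252.82 + 220.08 + 265.32 = 6984.67
Index = 7078.95 / 6984.67 × 100 = 101.3498

101.35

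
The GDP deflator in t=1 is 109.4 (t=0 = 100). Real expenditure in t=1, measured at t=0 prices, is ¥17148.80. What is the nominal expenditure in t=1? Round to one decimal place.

18760.8

Nominal = Real × (Index/100) = 17148.80 × (109.4/100)
        = 17148.80 × 1.094 = 18760.7872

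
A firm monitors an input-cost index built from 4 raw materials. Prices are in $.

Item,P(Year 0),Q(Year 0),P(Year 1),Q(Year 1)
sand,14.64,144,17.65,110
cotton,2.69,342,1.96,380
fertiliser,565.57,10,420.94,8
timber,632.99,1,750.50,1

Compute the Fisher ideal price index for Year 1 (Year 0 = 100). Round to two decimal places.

Laspeyres component (base-period weights):
ΣP(Year 1)Q(Year 0) = 17.65×144 + 1.96×342 + 420.94×10 + 750.50×1 = 2541.6 + 670.32 + 4209.4 + 750.5 = 8171.82
ΣP(Year 0)Q(Year 0) = 14.64×144 + 2.69×342 + 565.57×10 + 632.99×1 = 2108.16 + 919.98 + 5655.7 + 632.99 = 9316.83
L = 8171.82 / 9316.83 × 100 = 87.7103
Paasche component (current-period weights):
ΣP(Year 1)Q(Year 1) = 17.65×110 + 1.96×380 + 420.94×8 + 750.50×1 = 1941.5 + 744.8 + 3367.52 + 750.5 = 6804.32
ΣP(Year 0)Q(Year 1) = 14.64×110 + 2.69×380 + 565.57×8 + 632.99×1 = 1610.4 + 1022.2 + 4524.56 + 632.99 = 7790.15
P = 6804.32 / 7790.15 × 100 = 87.3452
Fisher = √(L × P) = √(87.7103 × 87.3452) = 87.5275

87.53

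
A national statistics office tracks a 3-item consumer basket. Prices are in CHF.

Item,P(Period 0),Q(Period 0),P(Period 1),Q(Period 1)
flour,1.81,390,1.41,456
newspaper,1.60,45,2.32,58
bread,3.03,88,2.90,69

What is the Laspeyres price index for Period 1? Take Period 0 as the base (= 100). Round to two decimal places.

Laspeyres price index uses base-period quantities as weights.
ΣP(Period 1)·Q(Period 0) = 1.41×390 + 2.32×45 + 2.90×88 = 549.9 + 104.4 + 255.2 = 909.5
ΣP(Period 0)·Q(Period 0) = 1.81×390 + 1.60×45 + 3.03×88 = 705.9 + 72 + 266.64 = 1044.54
Index = 909.5 / 1044.54 × 100 = 87.0718

87.07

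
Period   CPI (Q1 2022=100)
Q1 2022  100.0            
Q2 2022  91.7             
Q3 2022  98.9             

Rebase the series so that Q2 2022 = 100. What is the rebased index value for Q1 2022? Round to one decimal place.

109.1

Rebased(Q1 2022) = 100.0 / 91.7 × 100 = 109.0513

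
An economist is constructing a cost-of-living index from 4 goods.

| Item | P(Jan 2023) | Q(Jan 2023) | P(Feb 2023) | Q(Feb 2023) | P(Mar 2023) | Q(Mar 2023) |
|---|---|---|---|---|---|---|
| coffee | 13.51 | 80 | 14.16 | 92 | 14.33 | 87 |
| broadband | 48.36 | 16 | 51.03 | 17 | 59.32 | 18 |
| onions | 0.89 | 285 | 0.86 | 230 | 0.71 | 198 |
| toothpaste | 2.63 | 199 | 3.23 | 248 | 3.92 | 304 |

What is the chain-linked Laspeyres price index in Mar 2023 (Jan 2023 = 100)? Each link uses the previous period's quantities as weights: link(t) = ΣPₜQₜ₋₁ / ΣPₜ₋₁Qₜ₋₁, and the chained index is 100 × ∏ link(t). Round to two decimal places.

Link Jan 2023→Feb 2023:
ΣP(Feb 2023)Q(Jan 2023) = 14.16×80 + 51.03×16 + 0.86×285 + 3.23×199 = 1132.8 + 816.48 + 245.1 + 642.77 = 2837.15
ΣP(Jan 2023)Q(Jan 2023) = 13.51×80 + 48.36×16 + 0.89×285 + 2.63×199 = 1080.8 + 773.76 + 253.65 + 523.37 = 2631.58
link = 2837.15/2631.58 = 1.078117
Link Feb 2023→Mar 2023:
ΣP(Mar 2023)Q(Feb 2023) = 14.33×92 + 59.32×17 + 0.71×230 + 3.92×248 = 1318.36 + 1008.44 + 163.3 + 972.16 = 3462.26
ΣP(Feb 2023)Q(Feb 2023) = 14.16×92 + 51.03×17 + 0.86×230 + 3.23×248 = 1302.72 + 867.51 + 197.8 + 801.04 = 3169.07
link = 3462.26/3169.07 = 1.092516
Chained index = 100 × 1.078117 × 1.092516 = 117.7860

117.79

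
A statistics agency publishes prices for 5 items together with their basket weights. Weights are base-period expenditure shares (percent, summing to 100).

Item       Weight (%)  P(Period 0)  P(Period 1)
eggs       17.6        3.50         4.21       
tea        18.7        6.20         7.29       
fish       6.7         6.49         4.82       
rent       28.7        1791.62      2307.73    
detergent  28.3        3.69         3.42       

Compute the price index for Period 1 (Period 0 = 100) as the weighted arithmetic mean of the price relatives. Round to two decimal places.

eggs: 17.6 × (4.21/3.50) = 17.6 × 1.202857 = 21.1703
tea: 18.7 × (7.29/6.20) = 18.7 × 1.175806 = 21.9876
fish: 6.7 × (4.82/6.49) = 6.7 × 0.742681 = 4.9760
rent: 28.7 × (2307.73/1791.62) = 28.7 × 1.288069 = 36.9676
detergent: 28.3 × (3.42/3.69) = 28.3 × 0.926829 = 26.2293
Index = Σ wᵢ·(p₁ᵢ/p₀ᵢ) = 21.1703 + 21.9876 + 4.9760 + 36.9676 + 26.2293 = 111.3307

111.33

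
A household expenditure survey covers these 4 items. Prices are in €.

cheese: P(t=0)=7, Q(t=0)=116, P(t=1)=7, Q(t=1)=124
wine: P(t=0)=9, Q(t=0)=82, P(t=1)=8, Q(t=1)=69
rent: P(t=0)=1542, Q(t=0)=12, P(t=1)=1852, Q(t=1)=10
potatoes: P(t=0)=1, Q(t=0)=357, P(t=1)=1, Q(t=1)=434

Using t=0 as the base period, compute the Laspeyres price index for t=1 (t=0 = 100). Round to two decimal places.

117.82

Laspeyres price index uses base-period quantities as weights.
ΣP(t=1)·Q(t=0) = 7×116 + 8×82 + 1852×12 + 1×357 = 812 + 656 + 22224 + 357 = 24049
ΣP(t=0)·Q(t=0) = 7×116 + 9×82 + 1542×12 + 1×357 = 812 + 738 + 18504 + 357 = 20411
Index = 24049 / 20411 × 100 = 117.8237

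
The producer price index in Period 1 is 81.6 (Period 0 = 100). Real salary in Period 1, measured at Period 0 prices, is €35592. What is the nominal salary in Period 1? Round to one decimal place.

Nominal = Real × (Index/100) = 35592 × (81.6/100)
        = 35592 × 0.816 = 29043.0720

29043.1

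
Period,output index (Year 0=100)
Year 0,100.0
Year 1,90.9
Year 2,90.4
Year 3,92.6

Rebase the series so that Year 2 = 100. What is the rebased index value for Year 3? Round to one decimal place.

102.4

Rebased(Year 3) = 92.6 / 90.4 × 100 = 102.4336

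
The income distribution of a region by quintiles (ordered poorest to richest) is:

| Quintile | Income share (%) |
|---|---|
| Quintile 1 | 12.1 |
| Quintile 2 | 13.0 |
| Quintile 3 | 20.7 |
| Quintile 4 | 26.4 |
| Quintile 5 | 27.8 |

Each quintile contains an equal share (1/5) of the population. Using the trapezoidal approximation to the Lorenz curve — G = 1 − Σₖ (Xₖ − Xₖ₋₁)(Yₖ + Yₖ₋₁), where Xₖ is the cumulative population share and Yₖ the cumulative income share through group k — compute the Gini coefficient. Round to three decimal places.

0.179

Cumulative income shares Yₖ: 0.1210, 0.2510, 0.4580, 0.7220, 1.0000
Σ (Xₖ−Xₖ₋₁)(Yₖ+Yₖ₋₁) = (1/5)(0.1210+0.0000) + (1/5)(0.2510+0.1210) + (1/5)(0.4580+0.2510) + (1/5)(0.7220+0.4580) + (1/5)(1.0000+0.7220)
  = 0.0242 + 0.0744 + 0.1418 + 0.2360 + 0.3444 = 0.8208
G = 1 − 0.8208 = 0.1792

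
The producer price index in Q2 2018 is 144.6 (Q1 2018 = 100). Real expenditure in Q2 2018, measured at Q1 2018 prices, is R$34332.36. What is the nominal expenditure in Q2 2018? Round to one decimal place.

Nominal = Real × (Index/100) = 34332.36 × (144.6/100)
        = 34332.36 × 1.446 = 49644.5926

49644.6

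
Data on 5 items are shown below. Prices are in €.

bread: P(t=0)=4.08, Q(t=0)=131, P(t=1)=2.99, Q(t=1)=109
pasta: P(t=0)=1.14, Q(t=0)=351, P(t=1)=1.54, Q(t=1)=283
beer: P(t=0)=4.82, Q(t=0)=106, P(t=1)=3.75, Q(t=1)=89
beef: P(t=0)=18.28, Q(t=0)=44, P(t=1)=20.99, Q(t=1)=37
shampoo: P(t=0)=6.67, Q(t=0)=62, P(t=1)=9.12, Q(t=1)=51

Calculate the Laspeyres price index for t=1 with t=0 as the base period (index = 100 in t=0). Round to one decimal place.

105.8

Laspeyres price index uses base-period quantities as weights.
ΣP(t=1)·Q(t=0) = 2.99×131 + 1.54×351 + 3.75×106 + 20.99×44 + 9.12×62 = 391.69 + 540.54 + 397.5 + 923.56 + 565.44 = 2818.73
ΣP(t=0)·Q(t=0) = 4.08×131 + 1.14×351 + 4.82×106 + 18.28×44 + 6.67×62 = 534.48 + 400.14 + 510.92 + 804.32 + 413.54 = 2663.4
Index = 2818.73 / 2663.4 × 100 = 105.8320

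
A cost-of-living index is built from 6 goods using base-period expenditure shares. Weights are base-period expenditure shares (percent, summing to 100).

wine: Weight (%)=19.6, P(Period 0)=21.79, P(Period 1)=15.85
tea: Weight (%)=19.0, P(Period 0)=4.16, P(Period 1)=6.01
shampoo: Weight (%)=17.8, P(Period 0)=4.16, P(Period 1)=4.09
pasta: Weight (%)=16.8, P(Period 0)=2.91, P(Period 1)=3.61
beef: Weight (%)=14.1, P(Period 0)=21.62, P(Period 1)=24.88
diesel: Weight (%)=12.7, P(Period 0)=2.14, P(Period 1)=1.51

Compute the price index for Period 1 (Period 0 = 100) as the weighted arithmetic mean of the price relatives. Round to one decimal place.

105.2

wine: 19.6 × (15.85/21.79) = 19.6 × 0.727398 = 14.2570
tea: 19.0 × (6.01/4.16) = 19.0 × 1.444712 = 27.4495
shampoo: 17.8 × (4.09/4.16) = 17.8 × 0.983173 = 17.5005
pasta: 16.8 × (3.61/2.91) = 16.8 × 1.240550 = 20.8412
beef: 14.1 × (24.88/21.62) = 14.1 × 1.150786 = 16.2261
diesel: 12.7 × (1.51/2.14) = 12.7 × 0.705607 = 8.9612
Index = Σ wᵢ·(p₁ᵢ/p₀ᵢ) = 14.2570 + 27.4495 + 17.5005 + 20.8412 + 16.2261 + 8.9612 = 105.2355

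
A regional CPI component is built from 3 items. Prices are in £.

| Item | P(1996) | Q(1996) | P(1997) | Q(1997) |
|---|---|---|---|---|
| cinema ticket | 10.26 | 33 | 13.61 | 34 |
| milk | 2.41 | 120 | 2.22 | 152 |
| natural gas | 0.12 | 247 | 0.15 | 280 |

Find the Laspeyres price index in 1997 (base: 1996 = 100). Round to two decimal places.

114.47

Laspeyres price index uses base-period quantities as weights.
ΣP(1997)·Q(1996) = 13.61×33 + 2.22×120 + 0.15×247 = 449.13 + 266.4 + 37.05 = 752.58
ΣP(1996)·Q(1996) = 10.26×33 + 2.41×120 + 0.12×247 = 338.58 + 289.2 + 29.64 = 657.42
Index = 752.58 / 657.42 × 100 = 114.4748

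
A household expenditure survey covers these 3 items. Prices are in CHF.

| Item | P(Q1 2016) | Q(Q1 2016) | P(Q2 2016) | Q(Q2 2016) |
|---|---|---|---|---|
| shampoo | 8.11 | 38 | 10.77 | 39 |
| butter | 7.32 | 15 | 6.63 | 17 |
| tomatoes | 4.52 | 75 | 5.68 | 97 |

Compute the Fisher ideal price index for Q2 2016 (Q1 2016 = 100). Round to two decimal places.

123.37

Laspeyres component (base-period weights):
ΣP(Q2 2016)Q(Q1 2016) = 10.77×38 + 6.63×15 + 5.68×75 = 409.26 + 99.45 + 426 = 934.71
ΣP(Q1 2016)Q(Q1 2016) = 8.11×38 + 7.32×15 + 4.52×75 = 308.18 + 109.8 + 339 = 756.98
L = 934.71 / 756.98 × 100 = 123.4788
Paasche component (current-period weights):
ΣP(Q2 2016)Q(Q2 2016) = 10.77×39 + 6.63×17 + 5.68×97 = 420.03 + 112.71 + 550.96 = 1083.7
ΣP(Q1 2016)Q(Q2 2016) = 8.11×39 + 7.32×17 + 4.52×97 = 316.29 + 124.44 + 438.44 = 879.17
P = 1083.7 / 879.17 × 100 = 123.2640
Fisher = √(L × P) = √(123.4788 × 123.2640) = 123.3714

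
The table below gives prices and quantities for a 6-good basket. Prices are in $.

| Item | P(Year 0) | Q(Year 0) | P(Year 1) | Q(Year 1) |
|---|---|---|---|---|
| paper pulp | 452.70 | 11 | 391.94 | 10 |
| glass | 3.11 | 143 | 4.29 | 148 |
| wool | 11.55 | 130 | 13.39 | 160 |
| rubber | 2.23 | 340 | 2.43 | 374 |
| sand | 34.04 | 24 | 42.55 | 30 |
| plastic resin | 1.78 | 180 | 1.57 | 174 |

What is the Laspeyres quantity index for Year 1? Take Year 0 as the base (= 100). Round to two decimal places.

102.03

Laspeyres quantity index uses base-period prices as weights.
ΣP(Year 0)·Q(Year 1) = 452.70×10 + 3.11×148 + 11.55×160 + 2.23×374 + 34.04×30 + 1.78×174 = 4527 + 460.28 + 1848 + 834.02 + 1021.2 + 309.72 = 9000.22
ΣP(Year 0)·Q(Year 0) = 452.70×11 + 3.11×143 + 11.55×130 + 2.23×340 + 34.04×24 + 1.78×180 = 4979.7 + 444.73 + 1501.5 + 758.2 + 816.96 + 320.4 = 8821.49
Index = 9000.22 / 8821.49 × 100 = 102.0261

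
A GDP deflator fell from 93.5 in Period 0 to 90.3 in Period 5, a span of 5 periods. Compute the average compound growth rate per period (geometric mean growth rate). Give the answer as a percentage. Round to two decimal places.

-0.69%

Growth factor = (90.3/93.5)^(1/5) = (0.965775)^(1/5) = 0.993059
Growth rate = 0.993059 − 1 = -0.006941 = -0.6941%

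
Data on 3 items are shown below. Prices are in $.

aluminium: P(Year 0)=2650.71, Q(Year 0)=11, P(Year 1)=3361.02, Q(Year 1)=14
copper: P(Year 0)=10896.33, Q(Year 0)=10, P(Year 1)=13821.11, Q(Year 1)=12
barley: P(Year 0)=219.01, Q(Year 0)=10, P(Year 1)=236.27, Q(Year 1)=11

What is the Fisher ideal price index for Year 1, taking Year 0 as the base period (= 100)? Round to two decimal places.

126.55

Laspeyres component (base-period weights):
ΣP(Year 1)Q(Year 0) = 3361.02×11 + 13821.11×10 + 236.27×10 = 36971.22 + 138211.1 + 2362.7 = 177545.02
ΣP(Year 0)Q(Year 0) = 2650.71×11 + 10896.33×10 + 219.01×10 = 29157.81 + 108963.3 + 2190.1 = 140311.21
L = 177545.02 / 140311.21 × 100 = 126.5366
Paasche component (current-period weights):
ΣP(Year 1)Q(Year 1) = 3361.02×14 + 13821.11×12 + 236.27×11 = 47054.28 + 165853.32 + 2598.97 = 215506.57
ΣP(Year 0)Q(Year 1) = 2650.71×14 + 10896.33×12 + 219.01×11 = 37109.94 + 130755.96 + 2409.11 = 170275.01
P = 215506.57 / 170275.01 × 100 = 126.5638
Fisher = √(L × P) = √(126.5366 × 126.5638) = 126.5502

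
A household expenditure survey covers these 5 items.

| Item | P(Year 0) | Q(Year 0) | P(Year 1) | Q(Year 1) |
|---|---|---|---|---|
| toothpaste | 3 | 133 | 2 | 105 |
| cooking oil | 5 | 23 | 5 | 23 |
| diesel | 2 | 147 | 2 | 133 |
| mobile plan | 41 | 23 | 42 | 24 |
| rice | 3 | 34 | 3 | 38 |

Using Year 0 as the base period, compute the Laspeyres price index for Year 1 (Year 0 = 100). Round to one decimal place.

Laspeyres price index uses base-period quantities as weights.
ΣP(Year 1)·Q(Year 0) = 2×133 + 5×23 + 2×147 + 42×23 + 3×34 = 266 + 115 + 294 + 966 + 102 = 1743
ΣP(Year 0)·Q(Year 0) = 3×133 + 5×23 + 2×147 + 41×23 + 3×34 = 399 + 115 + 294 + 943 + 102 = 1853
Index = 1743 / 1853 × 100 = 94.0637

94.1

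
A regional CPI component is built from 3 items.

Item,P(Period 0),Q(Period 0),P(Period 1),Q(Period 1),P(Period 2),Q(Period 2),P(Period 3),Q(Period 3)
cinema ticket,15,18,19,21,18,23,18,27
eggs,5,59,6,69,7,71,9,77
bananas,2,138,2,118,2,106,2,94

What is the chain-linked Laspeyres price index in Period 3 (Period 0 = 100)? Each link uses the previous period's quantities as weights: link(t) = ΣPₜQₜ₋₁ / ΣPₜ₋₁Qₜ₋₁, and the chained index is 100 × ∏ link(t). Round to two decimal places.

Link Period 0→Period 1:
ΣP(Period 1)Q(Period 0) = 19×18 + 6×59 + 2×138 = 342 + 354 + 276 = 972
ΣP(Period 0)Q(Period 0) = 15×18 + 5×59 + 2×138 = 270 + 295 + 276 = 841
link = 972/841 = 1.155767
Link Period 1→Period 2:
ΣP(Period 2)Q(Period 1) = 18×21 + 7×69 + 2×118 = 378 + 483 + 236 = 1097
ΣP(Period 1)Q(Period 1) = 19×21 + 6×69 + 2×118 = 399 + 414 + 236 = 1049
link = 1097/1049 = 1.045758
Link Period 2→Period 3:
ΣP(Period 3)Q(Period 2) = 18×23 + 9×71 + 2×106 = 414 + 639 + 212 = 1265
ΣP(Period 2)Q(Period 2) = 18×23 + 7×71 + 2×106 = 414 + 497 + 212 = 1123
link = 1265/1123 = 1.126447
Chained index = 100 × 1.155767 × 1.045758 × 1.126447 = 136.1483

136.15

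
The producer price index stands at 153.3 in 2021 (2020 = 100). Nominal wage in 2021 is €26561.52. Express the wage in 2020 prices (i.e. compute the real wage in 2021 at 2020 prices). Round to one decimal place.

17326.5

Real = Nominal ÷ (Index/100) = 26561.52 ÷ (153.3/100)
     = 26561.52 ÷ 1.533 = 17326.4971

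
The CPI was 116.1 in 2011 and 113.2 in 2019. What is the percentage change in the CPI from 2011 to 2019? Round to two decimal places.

Change = (113.2 − 116.1) / 116.1 × 100
       = -2.9 / 116.1 × 100 = -2.4978%

-2.50%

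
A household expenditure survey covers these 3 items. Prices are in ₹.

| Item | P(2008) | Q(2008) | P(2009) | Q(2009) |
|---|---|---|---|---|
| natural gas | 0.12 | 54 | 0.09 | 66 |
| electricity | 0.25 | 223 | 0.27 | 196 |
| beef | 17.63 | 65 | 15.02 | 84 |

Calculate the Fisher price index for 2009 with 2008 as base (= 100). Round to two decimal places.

86.03

Laspeyres component (base-period weights):
ΣP(2009)Q(2008) = 0.09×54 + 0.27×223 + 15.02×65 = 4.86 + 60.21 + 976.3 = 1041.37
ΣP(2008)Q(2008) = 0.12×54 + 0.25×223 + 17.63×65 = 6.48 + 55.75 + 1145.95 = 1208.18
L = 1041.37 / 1208.18 × 100 = 86.1933
Paasche component (current-period weights):
ΣP(2009)Q(2009) = 0.09×66 + 0.27×196 + 15.02×84 = 5.94 + 52.92 + 1261.68 = 1320.54
ΣP(2008)Q(2009) = 0.12×66 + 0.25×196 + 17.63×84 = 7.92 + 49 + 1480.92 = 1537.84
P = 1320.54 / 1537.84 × 100 = 85.8698
Fisher = √(L × P) = √(86.1933 × 85.8698) = 86.0314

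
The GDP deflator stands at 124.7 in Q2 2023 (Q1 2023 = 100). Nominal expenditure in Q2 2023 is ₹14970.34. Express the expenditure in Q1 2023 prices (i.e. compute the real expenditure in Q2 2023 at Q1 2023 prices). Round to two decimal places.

12005.08

Real = Nominal ÷ (Index/100) = 14970.34 ÷ (124.7/100)
     = 14970.34 ÷ 1.247 = 12005.0842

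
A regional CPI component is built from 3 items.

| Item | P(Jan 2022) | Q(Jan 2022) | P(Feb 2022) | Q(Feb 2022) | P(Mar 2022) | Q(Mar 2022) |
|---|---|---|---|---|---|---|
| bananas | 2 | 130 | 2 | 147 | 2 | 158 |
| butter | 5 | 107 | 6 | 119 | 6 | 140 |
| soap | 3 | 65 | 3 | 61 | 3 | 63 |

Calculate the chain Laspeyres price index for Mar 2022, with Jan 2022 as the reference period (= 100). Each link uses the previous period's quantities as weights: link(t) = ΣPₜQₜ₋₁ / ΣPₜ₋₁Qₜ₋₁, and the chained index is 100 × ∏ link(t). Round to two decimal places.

110.81

Link Jan 2022→Feb 2022:
ΣP(Feb 2022)Q(Jan 2022) = 2×130 + 6×107 + 3×65 = 260 + 642 + 195 = 1097
ΣP(Jan 2022)Q(Jan 2022) = 2×130 + 5×107 + 3×65 = 260 + 535 + 195 = 990
link = 1097/990 = 1.108081
Link Feb 2022→Mar 2022:
ΣP(Mar 2022)Q(Feb 2022) = 2×147 + 6×119 + 3×61 = 294 + 714 + 183 = 1191
ΣP(Feb 2022)Q(Feb 2022) = 2×147 + 6×119 + 3×61 = 294 + 714 + 183 = 1191
link = 1191/1191 = 1.000000
Chained index = 100 × 1.108081 × 1.000000 = 110.8081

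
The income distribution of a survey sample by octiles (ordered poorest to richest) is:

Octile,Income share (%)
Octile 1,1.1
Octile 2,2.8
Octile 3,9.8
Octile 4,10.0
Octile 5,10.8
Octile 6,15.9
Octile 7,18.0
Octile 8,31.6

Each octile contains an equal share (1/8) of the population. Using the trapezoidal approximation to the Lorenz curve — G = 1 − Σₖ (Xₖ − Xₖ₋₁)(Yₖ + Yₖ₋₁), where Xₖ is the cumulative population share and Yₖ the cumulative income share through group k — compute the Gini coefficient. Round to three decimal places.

Cumulative income shares Yₖ: 0.0110, 0.0390, 0.1370, 0.2370, 0.3450, 0.5040, 0.6840, 1.0000
Σ (Xₖ−Xₖ₋₁)(Yₖ+Yₖ₋₁) = (1/8)(0.0110+0.0000) + (1/8)(0.0390+0.0110) + (1/8)(0.1370+0.0390) + (1/8)(0.2370+0.1370) + (1/8)(0.3450+0.2370) + (1/8)(0.5040+0.3450) + (1/8)(0.6840+0.5040) + (1/8)(1.0000+0.6840)
  = 0.0014 + 0.0063 + 0.0220 + 0.0467 + 0.0728 + 0.1061 + 0.1485 + 0.2105 = 0.6142
G = 1 − 0.6142 = 0.3858

0.386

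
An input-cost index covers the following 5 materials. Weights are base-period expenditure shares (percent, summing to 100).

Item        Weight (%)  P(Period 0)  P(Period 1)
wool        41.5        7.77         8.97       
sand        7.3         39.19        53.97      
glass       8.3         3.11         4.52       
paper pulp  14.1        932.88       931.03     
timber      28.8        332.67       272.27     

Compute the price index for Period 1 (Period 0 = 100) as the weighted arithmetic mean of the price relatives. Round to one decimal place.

wool: 41.5 × (8.97/7.77) = 41.5 × 1.154440 = 47.9093
sand: 7.3 × (53.97/39.19) = 7.3 × 1.377137 = 10.0531
glass: 8.3 × (4.52/3.11) = 8.3 × 1.453376 = 12.0630
paper pulp: 14.1 × (931.03/932.88) = 14.1 × 0.998017 = 14.0720
timber: 28.8 × (272.27/332.67) = 28.8 × 0.818439 = 23.5710
Index = Σ wᵢ·(p₁ᵢ/p₀ᵢ) = 47.9093 + 10.0531 + 12.0630 + 14.0720 + 23.5710 = 107.6685

107.7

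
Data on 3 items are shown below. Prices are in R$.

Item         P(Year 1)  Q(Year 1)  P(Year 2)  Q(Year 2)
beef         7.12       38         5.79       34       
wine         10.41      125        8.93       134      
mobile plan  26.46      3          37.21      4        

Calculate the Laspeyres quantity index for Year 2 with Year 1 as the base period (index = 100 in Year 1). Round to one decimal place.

Laspeyres quantity index uses base-period prices as weights.
ΣP(Year 1)·Q(Year 2) = 7.12×34 + 10.41×134 + 26.46×4 = 242.08 + 1394.94 + 105.84 = 1742.86
ΣP(Year 1)·Q(Year 1) = 7.12×38 + 10.41×125 + 26.46×3 = 270.56 + 1301.25 + 79.38 = 1651.19
Index = 1742.86 / 1651.19 × 100 = 105.5518

105.6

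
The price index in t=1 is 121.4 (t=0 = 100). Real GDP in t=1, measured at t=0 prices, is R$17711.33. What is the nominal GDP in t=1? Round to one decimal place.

Nominal = Real × (Index/100) = 17711.33 × (121.4/100)
        = 17711.33 × 1.214 = 21501.5546

21501.6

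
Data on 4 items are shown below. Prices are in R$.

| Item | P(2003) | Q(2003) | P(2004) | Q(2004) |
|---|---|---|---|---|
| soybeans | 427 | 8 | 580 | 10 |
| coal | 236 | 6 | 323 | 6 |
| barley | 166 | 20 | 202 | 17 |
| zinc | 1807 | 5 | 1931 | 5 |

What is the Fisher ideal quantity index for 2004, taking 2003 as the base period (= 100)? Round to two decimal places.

102.40

Laspeyres component (base-period weights):
ΣP(2003)Q(2004) = 427×10 + 236×6 + 166×17 + 1807×5 = 4270 + 1416 + 2822 + 9035 = 17543
ΣP(2003)Q(2003) = 427×8 + 236×6 + 166×20 + 1807×5 = 3416 + 1416 + 3320 + 9035 = 17187
L = 17543 / 17187 × 100 = 102.0713
Paasche component (current-period weights):
ΣP(2004)Q(2004) = 580×10 + 323×6 + 202×17 + 1931×5 = 5800 + 1938 + 3434 + 9655 = 20827
ΣP(2004)Q(2003) = 580×8 + 323×6 + 202×20 + 1931×5 = 4640 + 1938 + 4040 + 9655 = 20273
P = 20827 / 20273 × 100 = 102.7327
Fisher = √(L × P) = √(102.0713 × 102.7327) = 102.4015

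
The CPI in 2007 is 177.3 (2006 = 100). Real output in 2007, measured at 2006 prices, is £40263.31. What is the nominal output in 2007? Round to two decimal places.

71386.85

Nominal = Real × (Index/100) = 40263.31 × (177.3/100)
        = 40263.31 × 1.773 = 71386.8486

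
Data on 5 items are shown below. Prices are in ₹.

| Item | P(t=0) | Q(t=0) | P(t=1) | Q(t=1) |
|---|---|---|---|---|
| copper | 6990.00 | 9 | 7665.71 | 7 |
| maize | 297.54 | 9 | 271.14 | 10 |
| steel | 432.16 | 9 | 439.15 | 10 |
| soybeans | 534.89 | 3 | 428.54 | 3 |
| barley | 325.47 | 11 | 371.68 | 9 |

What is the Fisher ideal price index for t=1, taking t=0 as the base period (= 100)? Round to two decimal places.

Laspeyres component (base-period weights):
ΣP(t=1)Q(t=0) = 7665.71×9 + 271.14×9 + 439.15×9 + 428.54×3 + 371.68×11 = 68991.39 + 2440.26 + 3952.35 + 1285.62 + 4088.48 = 80758.1
ΣP(t=0)Q(t=0) = 6990.00×9 + 297.54×9 + 432.16×9 + 534.89×3 + 325.47×11 = 62910 + 2677.86 + 3889.44 + 1604.67 + 3580.17 = 74662.14
L = 80758.1 / 74662.14 × 100 = 108.1647
Paasche component (current-period weights):
ΣP(t=1)Q(t=1) = 7665.71×7 + 271.14×10 + 439.15×10 + 428.54×3 + 371.68×9 = 53659.97 + 2711.4 + 4391.5 + 1285.62 + 3345.12 = 65393.61
ΣP(t=0)Q(t=1) = 6990.00×7 + 297.54×10 + 432.16×10 + 534.89×3 + 325.47×9 = 48930 + 2975.4 + 4321.6 + 1604.67 + 2929.23 = 60760.9
P = 65393.61 / 60760.9 × 100 = 107.6245
Fisher = √(L × P) = √(108.1647 × 107.6245) = 107.8943

107.89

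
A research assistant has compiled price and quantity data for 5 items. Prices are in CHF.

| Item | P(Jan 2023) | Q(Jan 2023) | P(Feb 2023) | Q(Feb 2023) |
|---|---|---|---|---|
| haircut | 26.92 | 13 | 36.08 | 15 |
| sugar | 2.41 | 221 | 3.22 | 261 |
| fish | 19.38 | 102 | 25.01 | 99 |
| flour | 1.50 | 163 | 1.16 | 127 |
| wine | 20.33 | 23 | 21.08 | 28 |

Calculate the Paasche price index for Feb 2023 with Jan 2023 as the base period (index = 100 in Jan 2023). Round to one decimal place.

123.8

Paasche price index uses current-period quantities as weights.
ΣP(Feb 2023)·Q(Feb 2023) = 36.08×15 + 3.22×261 + 25.01×99 + 1.16×127 + 21.08×28 = 541.2 + 840.42 + 2475.99 + 147.32 + 590.24 = 4595.17
ΣP(Jan 2023)·Q(Feb 2023) = 26.92×15 + 2.41×261 + 19.38×99 + 1.50×127 + 20.33×28 = 403.8 + 629.01 + 1918.62 + 190.5 + 569.24 = 3711.17
Index = 4595.17 / 3711.17 × 100 = 123.8200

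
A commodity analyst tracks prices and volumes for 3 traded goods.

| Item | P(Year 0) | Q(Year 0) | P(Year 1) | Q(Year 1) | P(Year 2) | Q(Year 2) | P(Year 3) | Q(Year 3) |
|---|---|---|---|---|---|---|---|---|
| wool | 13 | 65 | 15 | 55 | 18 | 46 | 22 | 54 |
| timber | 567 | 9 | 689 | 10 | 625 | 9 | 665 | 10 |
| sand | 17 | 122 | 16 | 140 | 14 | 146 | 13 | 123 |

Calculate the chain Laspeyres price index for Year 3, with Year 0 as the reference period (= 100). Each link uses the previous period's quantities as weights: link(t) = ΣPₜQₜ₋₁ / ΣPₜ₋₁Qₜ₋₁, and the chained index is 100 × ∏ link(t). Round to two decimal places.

110.08

Link Year 0→Year 1:
ΣP(Year 1)Q(Year 0) = 15×65 + 689×9 + 16×122 = 975 + 6201 + 1952 = 9128
ΣP(Year 0)Q(Year 0) = 13×65 + 567×9 + 17×122 = 845 + 5103 + 2074 = 8022
link = 9128/8022 = 1.137871
Link Year 1→Year 2:
ΣP(Year 2)Q(Year 1) = 18×55 + 625×10 + 14×140 = 990 + 6250 + 1960 = 9200
ΣP(Year 1)Q(Year 1) = 15×55 + 689×10 + 16×140 = 825 + 6890 + 2240 = 9955
link = 9200/9955 = 0.924159
Link Year 2→Year 3:
ΣP(Year 3)Q(Year 2) = 22×46 + 665×9 + 13×146 = 1012 + 5985 + 1898 = 8895
ΣP(Year 2)Q(Year 2) = 18×46 + 625×9 + 14×146 = 828 + 5625 + 2044 = 8497
link = 8895/8497 = 1.046840
Chained index = 100 × 1.137871 × 0.924159 × 1.046840 = 110.0829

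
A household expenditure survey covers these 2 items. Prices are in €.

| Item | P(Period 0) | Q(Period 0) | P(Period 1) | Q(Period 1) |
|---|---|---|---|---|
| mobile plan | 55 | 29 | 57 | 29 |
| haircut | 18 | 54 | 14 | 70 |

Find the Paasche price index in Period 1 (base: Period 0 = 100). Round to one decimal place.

92.2

Paasche price index uses current-period quantities as weights.
ΣP(Period 1)·Q(Period 1) = 57×29 + 14×70 = 1653 + 980 = 2633
ΣP(Period 0)·Q(Period 1) = 55×29 + 18×70 = 1595 + 1260 = 2855
Index = 2633 / 2855 × 100 = 92.2242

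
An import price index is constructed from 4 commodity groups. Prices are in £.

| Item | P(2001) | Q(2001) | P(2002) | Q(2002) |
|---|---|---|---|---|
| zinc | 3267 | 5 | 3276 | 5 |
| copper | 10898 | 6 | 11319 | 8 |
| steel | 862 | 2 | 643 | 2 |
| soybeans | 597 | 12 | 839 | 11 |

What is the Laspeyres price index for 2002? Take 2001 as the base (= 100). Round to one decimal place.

Laspeyres price index uses base-period quantities as weights.
ΣP(2002)·Q(2001) = 3276×5 + 11319×6 + 643×2 + 839×12 = 16380 + 67914 + 1286 + 10068 = 95648
ΣP(2001)·Q(2001) = 3267×5 + 10898×6 + 862×2 + 597×12 = 16335 + 65388 + 1724 + 7164 = 90611
Index = 95648 / 90611 × 100 = 105.5589

105.6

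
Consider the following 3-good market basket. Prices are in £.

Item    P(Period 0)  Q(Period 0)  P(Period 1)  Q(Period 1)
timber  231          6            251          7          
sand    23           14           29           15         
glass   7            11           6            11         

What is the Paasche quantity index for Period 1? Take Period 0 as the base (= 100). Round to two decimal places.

Paasche quantity index uses current-period prices as weights.
ΣP(Period 1)·Q(Period 1) = 251×7 + 29×15 + 6×11 = 1757 + 435 + 66 = 2258
ΣP(Period 1)·Q(Period 0) = 251×6 + 29×14 + 6×11 = 1506 + 406 + 66 = 1978
Index = 2258 / 1978 × 100 = 114.1557

114.16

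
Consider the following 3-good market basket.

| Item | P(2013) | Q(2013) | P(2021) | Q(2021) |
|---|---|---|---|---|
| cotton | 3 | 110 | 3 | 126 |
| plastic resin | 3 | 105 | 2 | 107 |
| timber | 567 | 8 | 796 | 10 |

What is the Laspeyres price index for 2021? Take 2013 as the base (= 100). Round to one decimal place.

Laspeyres price index uses base-period quantities as weights.
ΣP(2021)·Q(2013) = 3×110 + 2×105 + 796×8 = 330 + 210 + 6368 = 6908
ΣP(2013)·Q(2013) = 3×110 + 3×105 + 567×8 = 330 + 315 + 4536 = 5181
Index = 6908 / 5181 × 100 = 133.3333

133.3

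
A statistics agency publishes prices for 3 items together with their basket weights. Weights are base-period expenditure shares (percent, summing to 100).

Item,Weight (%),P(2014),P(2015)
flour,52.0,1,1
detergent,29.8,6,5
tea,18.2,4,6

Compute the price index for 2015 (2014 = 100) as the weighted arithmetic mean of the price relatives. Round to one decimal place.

104.1

flour: 52.0 × (1/1) = 52.0 × 1.000000 = 52.0000
detergent: 29.8 × (5/6) = 29.8 × 0.833333 = 24.8333
tea: 18.2 × (6/4) = 18.2 × 1.500000 = 27.3000
Index = Σ wᵢ·(p₁ᵢ/p₀ᵢ) = 52.0000 + 24.8333 + 27.3000 = 104.1333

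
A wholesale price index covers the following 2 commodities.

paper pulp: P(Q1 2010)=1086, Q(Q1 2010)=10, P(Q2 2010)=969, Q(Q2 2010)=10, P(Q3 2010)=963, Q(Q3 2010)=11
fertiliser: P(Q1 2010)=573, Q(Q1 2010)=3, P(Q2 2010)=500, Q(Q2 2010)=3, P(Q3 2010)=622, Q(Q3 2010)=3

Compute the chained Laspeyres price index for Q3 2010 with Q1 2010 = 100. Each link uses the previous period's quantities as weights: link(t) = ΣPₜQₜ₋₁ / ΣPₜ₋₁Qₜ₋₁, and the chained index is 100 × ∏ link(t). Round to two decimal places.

91.39

Link Q1 2010→Q2 2010:
ΣP(Q2 2010)Q(Q1 2010) = 969×10 + 500×3 = 9690 + 1500 = 11190
ΣP(Q1 2010)Q(Q1 2010) = 1086×10 + 573×3 = 10860 + 1719 = 12579
link = 11190/12579 = 0.889578
Link Q2 2010→Q3 2010:
ΣP(Q3 2010)Q(Q2 2010) = 963×10 + 622×3 = 9630 + 1866 = 11496
ΣP(Q2 2010)Q(Q2 2010) = 969×10 + 500×3 = 9690 + 1500 = 11190
link = 11496/11190 = 1.027346
Chained index = 100 × 0.889578 × 1.027346 = 91.3904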